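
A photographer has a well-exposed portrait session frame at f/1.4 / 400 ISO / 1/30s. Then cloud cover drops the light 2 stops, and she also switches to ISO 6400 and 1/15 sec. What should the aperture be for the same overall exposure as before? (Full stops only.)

Scene light: 2 stops darker.
ISO: 400 → 800 → 1600 → 3200 → 6400 — 4 stops higher (brighter).
Shutter speed: 1/30 → 1/15 — 1 stop longer (brighter).
Net so far: 3 stops brighter. Aperture: f/1.4 → f/2 → f/2.8 → f/4.

f/4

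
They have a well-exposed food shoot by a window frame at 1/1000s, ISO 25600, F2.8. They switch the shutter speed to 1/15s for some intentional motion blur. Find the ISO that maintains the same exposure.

Shutter speed: 1/1000 → 1/500 → 1/250 → 1/125 → 1/60 → 1/30 → 1/15 — 6 stops longer (brighter).
Need 6 stops darker from the ISO: 25600 → 12800 → 6400 → 3200 → 1600 → 800 → 400.

ISO 400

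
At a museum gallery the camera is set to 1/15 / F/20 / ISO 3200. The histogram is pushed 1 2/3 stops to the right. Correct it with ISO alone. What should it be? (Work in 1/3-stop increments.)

ISO 1000

Overexposed by 1 2/3 stops → need 1 2/3 stops darker.
ISO: 3200 → 2500 → 2000 → 1600 → 1250 → 1000.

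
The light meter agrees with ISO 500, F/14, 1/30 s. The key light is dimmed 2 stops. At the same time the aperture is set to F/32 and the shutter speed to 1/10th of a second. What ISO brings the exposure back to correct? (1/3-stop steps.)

ISO 3200

Scene light: 2 stops darker.
Aperture: f/14 → f/16 → f/18 → f/20 → f/22 → f/25 → f/29 → f/32 — 2 1/3 stops stopped down (darker).
Shutter speed: 1/30 → 1/25 → 1/20 → 1/15 → 1/13 → 1/10 — 1 2/3 stops longer (brighter).
Net so far: 2 2/3 stops darker. ISO: 500 → 640 → 800 → 1000 → 1250 → 1600 → 2000 → 2500 → 3200.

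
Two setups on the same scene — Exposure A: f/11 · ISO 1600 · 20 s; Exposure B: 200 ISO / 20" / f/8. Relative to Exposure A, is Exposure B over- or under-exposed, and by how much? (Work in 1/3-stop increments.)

Aperture: f/11 → f/10 → f/9 → f/8 — 1 stop wider (brighter).
Shutter speed: unchanged.
ISO: 1600 → 1250 → 1000 → 800 → 640 → 500 → 400 → 320 → 250 → 200 — 3 stops dropped (darker).
Net: +1 −3 = −2 stops.

2 stops darker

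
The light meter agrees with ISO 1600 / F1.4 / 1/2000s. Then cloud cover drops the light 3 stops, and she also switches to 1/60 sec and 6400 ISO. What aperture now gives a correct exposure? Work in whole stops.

f/5.6

Scene light: 3 stops darker.
Shutter speed: 1/2000 → 1/1000 → 1/500 → 1/250 → 1/125 → 1/60 — 5 stops longer (brighter).
ISO: 1600 → 3200 → 6400 — 2 stops higher (brighter).
Net so far: 4 stops brighter. Aperture: f/1.4 → f/2 → f/2.8 → f/4 → f/5.6.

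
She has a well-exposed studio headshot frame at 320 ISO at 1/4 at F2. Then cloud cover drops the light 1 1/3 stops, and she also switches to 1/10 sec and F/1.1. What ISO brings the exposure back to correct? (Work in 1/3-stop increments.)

Scene light: 1 1/3 stops darker.
Shutter speed: 1/4 → 1/5 → 1/6 → 1/8 → 1/10 — 1 1/3 stops faster (darker).
Aperture: f/2 → f/1.8 → f/1.6 → f/1.4 → f/1.2 → f/1.1 — 1 2/3 stops wider (brighter).
Net so far: 1 stop darker. ISO: 320 → 400 → 500 → 640.

ISO 640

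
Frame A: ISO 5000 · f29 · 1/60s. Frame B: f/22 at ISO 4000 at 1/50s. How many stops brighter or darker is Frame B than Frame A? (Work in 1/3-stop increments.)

Aperture: f/29 → f/25 → f/22 — 2/3 stop opened up (brighter).
Shutter speed: 1/60 → 1/50 — 1/3 stop slower (brighter).
ISO: 5000 → 4000 — 1/3 stop lower (darker).
Net: +2/3 +1/3 −1/3 = +2/3 stops.

2/3 stop brighter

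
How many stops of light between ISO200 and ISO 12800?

200 → 400 → 800 → 1600 → 3200 → 6400 → 12800 — count the steps: 6 stops.

6 stops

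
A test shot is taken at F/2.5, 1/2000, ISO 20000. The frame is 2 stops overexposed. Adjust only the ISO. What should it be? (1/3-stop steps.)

Overexposed by 2 stops → need 2 stops darker.
ISO: 20000 → 16000 → 12800 → 10000 → 8000 → 6400 → 5000.

ISO 5000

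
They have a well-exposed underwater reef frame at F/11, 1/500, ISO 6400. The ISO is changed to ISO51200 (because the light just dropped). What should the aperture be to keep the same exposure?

ISO: 6400 → 12800 → 25600 → 51200 — 3 stops raised (brighter).
Need 3 stops darker from the aperture: f/11 → f/16 → f/22 → f/32.

f/32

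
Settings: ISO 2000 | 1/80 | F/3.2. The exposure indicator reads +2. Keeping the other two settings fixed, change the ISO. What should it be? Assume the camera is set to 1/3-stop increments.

Overexposed by 2 stops → need 2 stops darker.
ISO: 2000 → 1600 → 1250 → 1000 → 800 → 640 → 500.

ISO 500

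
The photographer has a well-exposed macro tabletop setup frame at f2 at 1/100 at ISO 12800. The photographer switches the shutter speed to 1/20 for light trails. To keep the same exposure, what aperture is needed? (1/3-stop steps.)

Shutter speed: 1/100 → 1/80 → 1/60 → 1/50 → 1/40 → 1/30 → 1/25 → 1/20 — 2 1/3 stops longer (brighter).
Need 2 1/3 stops darker from the aperture: f/2 → f/2.2 → f/2.5 → f/2.8 → f/3.2 → f/3.5 → f/4 → f/4.5.

f/4.5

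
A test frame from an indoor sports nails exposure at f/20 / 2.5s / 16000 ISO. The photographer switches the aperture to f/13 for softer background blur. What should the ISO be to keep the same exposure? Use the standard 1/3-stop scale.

Aperture: f/20 → f/18 → f/16 → f/14 → f/13 — 1 1/3 stops opened up (brighter).
Need 1 1/3 stops darker from the ISO: 16000 → 12800 → 10000 → 8000 → 6400.

ISO 6400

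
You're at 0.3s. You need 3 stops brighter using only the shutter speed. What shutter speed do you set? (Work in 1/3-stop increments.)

2.5 s

Shutter speed: 0.3 → 0.4 → 0.5 → 0.6 → 0.8 → 1 → 1.3 → 1.6 → 2 → 2.5 — 3 stops longer (brighter).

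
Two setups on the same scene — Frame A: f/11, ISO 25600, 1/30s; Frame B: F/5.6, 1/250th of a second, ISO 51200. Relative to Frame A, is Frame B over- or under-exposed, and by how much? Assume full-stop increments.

Aperture: f/11 → f/8 → f/5.6 — 2 stops larger aperture (brighter).
Shutter speed: 1/30 → 1/60 → 1/125 → 1/250 — 3 stops faster (darker).
ISO: 25600 → 51200 — 1 stop raised (brighter).
Net: +2 −3 +1 = 0 stops.

same exposure (0 stops)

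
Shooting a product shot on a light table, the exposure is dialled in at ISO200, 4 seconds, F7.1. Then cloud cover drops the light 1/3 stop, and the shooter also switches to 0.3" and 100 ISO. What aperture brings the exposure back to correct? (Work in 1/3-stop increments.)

f/1.2

Scene light: 1/3 stop darker.
Shutter speed: 4 → 3.2 → 2.5 → 2 → 1.6 → 1.3 → 1 → 0.8 → 0.6 → 0.5 → 0.4 → 0.3 — 3 2/3 stops shorter (darker).
ISO: 200 → 160 → 125 → 100 — 1 stop lower (darker).
Net so far: 5 stops darker. Aperture: f/7.1 → f/6.3 → f/5.6 → f/5 → f/4.5 → f/4 → f/3.5 → f/3.2 → f/2.8 → f/2.5 → f/2.2 → f/2 → f/1.8 → f/1.6 → f/1.4 → f/1.2.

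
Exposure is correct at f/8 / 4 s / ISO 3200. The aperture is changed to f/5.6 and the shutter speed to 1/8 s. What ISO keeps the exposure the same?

ISO 51200

Aperture: f/8 → f/5.6 — 1 stop wider (brighter).
Shutter speed: 4 → 2 → 1 → 1/2 → 1/4 → 1/8 — 5 stops faster (darker).
Net change so far: 4 stops darker. Offset with the ISO: 3200 → 6400 → 12800 → 25600 → 51200.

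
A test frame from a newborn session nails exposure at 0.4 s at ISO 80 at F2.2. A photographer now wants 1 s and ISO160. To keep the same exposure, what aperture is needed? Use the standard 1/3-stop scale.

Shutter speed: 0.4 → 0.5 → 0.6 → 0.8 → 1 — 1 1/3 stops slower (brighter).
ISO: 80 → 100 → 125 → 160 — 1 stop raised (brighter).
Net change so far: 2 1/3 stops brighter. Offset with the aperture: f/2.2 → f/2.5 → f/2.8 → f/3.2 → f/3.5 → f/4 → f/4.5 → f/5.

f/5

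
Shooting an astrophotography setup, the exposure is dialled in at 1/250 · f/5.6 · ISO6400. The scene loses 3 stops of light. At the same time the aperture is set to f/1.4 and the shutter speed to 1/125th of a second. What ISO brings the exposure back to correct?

ISO 1600

Scene light: 3 stops darker.
Aperture: f/5.6 → f/4 → f/2.8 → f/2 → f/1.4 — 4 stops opened up (brighter).
Shutter speed: 1/250 → 1/125 — 1 stop slower (brighter).
Net so far: 2 stops brighter. ISO: 6400 → 3200 → 1600.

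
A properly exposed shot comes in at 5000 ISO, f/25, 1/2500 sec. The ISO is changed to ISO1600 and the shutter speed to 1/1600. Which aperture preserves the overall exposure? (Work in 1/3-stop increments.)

ISO: 5000 → 4000 → 3200 → 2500 → 2000 → 1600 — 1 2/3 stops lower (darker).
Shutter speed: 1/2500 → 1/2000 → 1/1600 — 2/3 stop slower (brighter).
Net change so far: 1 stop darker. Offset with the aperture: f/25 → f/22 → f/20 → f/18.

f/18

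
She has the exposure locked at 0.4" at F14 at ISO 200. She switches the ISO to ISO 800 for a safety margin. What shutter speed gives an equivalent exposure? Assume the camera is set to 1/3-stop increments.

ISO: 200 → 250 → 320 → 400 → 500 → 640 → 800 — 2 stops higher (brighter).
Need 2 stops darker from the shutter speed: 0.4 → 0.3 → 1/4 → 1/5 → 1/6 → 1/8 → 1/10.

1/10s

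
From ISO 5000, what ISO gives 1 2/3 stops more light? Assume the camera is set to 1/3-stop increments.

ISO 16000

ISO: 5000 → 6400 → 8000 → 10000 → 12800 → 16000 — 1 2/3 stops raised (brighter).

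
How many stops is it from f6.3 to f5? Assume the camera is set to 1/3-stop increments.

2/3 stop

f/6.3 → f/5.6 → f/5 — count the steps: 2 third-stops = 2/3 stop.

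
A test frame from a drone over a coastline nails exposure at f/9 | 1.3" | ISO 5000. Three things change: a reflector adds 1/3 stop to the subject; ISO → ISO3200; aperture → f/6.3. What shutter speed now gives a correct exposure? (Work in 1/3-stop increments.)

0.8 s

Scene light: 1/3 stop brighter.
ISO: 5000 → 4000 → 3200 — 2/3 stop lower (darker).
Aperture: f/9 → f/8 → f/7.1 → f/6.3 — 1 stop wider (brighter).
Net so far: 2/3 stop brighter. Shutter speed: 1.3 → 1 → 0.8.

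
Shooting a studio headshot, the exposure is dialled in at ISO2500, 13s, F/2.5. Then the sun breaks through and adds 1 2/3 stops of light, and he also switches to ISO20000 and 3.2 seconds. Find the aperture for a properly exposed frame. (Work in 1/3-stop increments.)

Scene light: 1 2/3 stops brighter.
ISO: 2500 → 3200 → 4000 → 5000 → 6400 → 8000 → 10000 → 12800 → 16000 → 20000 — 3 stops raised (brighter).
Shutter speed: 13 → 10 → 8 → 6 → 5 → 4 → 3.2 — 2 stops faster (darker).
Net so far: 2 2/3 stops brighter. Aperture: f/2.5 → f/2.8 → f/3.2 → f/3.5 → f/4 → f/4.5 → f/5 → f/5.6 → f/6.3.

f/6.3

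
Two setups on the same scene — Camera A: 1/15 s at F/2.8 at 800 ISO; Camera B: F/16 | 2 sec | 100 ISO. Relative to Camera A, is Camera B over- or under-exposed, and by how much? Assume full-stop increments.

Aperture: f/2.8 → f/4 → f/5.6 → f/8 → f/11 → f/16 — 5 stops narrower (darker).
Shutter speed: 1/15 → 1/8 → 1/4 → 1/2 → 1 → 2 — 5 stops longer (brighter).
ISO: 800 → 400 → 200 → 100 — 3 stops lower (darker).
Net: −5 +5 −3 = −3 stops.

3 stops darker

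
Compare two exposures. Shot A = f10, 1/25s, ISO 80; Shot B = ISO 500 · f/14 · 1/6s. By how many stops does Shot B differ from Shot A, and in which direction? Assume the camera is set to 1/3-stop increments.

3 2/3 stops brighter

Aperture: f/10 → f/11 → f/13 → f/14 — 1 stop stopped down (darker).
Shutter speed: 1/25 → 1/20 → 1/15 → 1/13 → 1/10 → 1/8 → 1/6 — 2 stops slower (brighter).
ISO: 80 → 100 → 125 → 160 → 200 → 250 → 320 → 400 → 500 — 2 2/3 stops higher (brighter).
Net: −1 +2 +2 2/3 = +3 2/3 stops.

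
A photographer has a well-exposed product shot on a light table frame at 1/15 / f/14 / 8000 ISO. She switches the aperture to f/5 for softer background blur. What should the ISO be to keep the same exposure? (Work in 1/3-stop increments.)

Aperture: f/14 → f/13 → f/11 → f/10 → f/9 → f/8 → f/7.1 → f/6.3 → f/5.6 → f/5 — 3 stops opened up (brighter).
Need 3 stops darker from the ISO: 8000 → 6400 → 5000 → 4000 → 3200 → 2500 → 2000 → 1600 → 1250 → 1000.

ISO 1000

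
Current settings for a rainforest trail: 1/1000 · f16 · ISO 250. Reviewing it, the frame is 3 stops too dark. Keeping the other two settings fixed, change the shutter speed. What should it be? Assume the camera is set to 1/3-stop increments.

Underexposed by 3 stops → need 3 stops brighter.
Shutter speed: 1/1000 → 1/800 → 1/640 → 1/500 → 1/400 → 1/320 → 1/250 → 1/200 → 1/160 → 1/125.

1/125s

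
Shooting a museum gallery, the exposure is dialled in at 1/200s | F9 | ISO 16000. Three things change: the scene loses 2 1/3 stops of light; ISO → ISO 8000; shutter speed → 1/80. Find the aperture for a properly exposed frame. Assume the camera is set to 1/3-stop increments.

f/4.5

Scene light: 2 1/3 stops darker.
ISO: 16000 → 12800 → 10000 → 8000 — 1 stop lower (darker).
Shutter speed: 1/200 → 1/160 → 1/125 → 1/100 → 1/80 — 1 1/3 stops longer (brighter).
Net so far: 2 stops darker. Aperture: f/9 → f/8 → f/7.1 → f/6.3 → f/5.6 → f/5 → f/4.5.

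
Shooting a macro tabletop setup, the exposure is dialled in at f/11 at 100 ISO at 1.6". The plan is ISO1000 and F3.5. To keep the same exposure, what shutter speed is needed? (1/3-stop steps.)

1/60s

ISO: 100 → 125 → 160 → 200 → 250 → 320 → 400 → 500 → 640 → 800 → 1000 — 3 1/3 stops higher (brighter).
Aperture: f/11 → f/10 → f/9 → f/8 → f/7.1 → f/6.3 → f/5.6 → f/5 → f/4.5 → f/4 → f/3.5 — 3 1/3 stops opened up (brighter).
Net change so far: 6 2/3 stops brighter. Offset with the shutter speed: 1.6 → 1.3 → 1 → 0.8 → 0.6 → 0.5 → 0.4 → 0.3 → 1/4 → 1/5 → 1/6 → 1/8 → 1/10 → 1/13 → 1/15 → 1/20 → 1/25 → 1/30 → 1/40 → 1/50 → 1/60.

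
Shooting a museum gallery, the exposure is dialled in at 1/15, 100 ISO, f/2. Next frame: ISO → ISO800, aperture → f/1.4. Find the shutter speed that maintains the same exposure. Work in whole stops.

1/250s

ISO: 100 → 200 → 400 → 800 — 3 stops higher (brighter).
Aperture: f/2 → f/1.4 — 1 stop larger aperture (brighter).
Net change so far: 4 stops brighter. Offset with the shutter speed: 1/15 → 1/30 → 1/60 → 1/125 → 1/250.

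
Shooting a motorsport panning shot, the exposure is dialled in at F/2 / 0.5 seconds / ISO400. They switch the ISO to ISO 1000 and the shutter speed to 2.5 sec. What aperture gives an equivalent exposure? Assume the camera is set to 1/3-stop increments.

f/7.1

ISO: 400 → 500 → 640 → 800 → 1000 — 1 1/3 stops higher (brighter).
Shutter speed: 0.5 → 0.6 → 0.8 → 1 → 1.3 → 1.6 → 2 → 2.5 — 2 1/3 stops slower (brighter).
Net change so far: 3 2/3 stops brighter. Offset with the aperture: f/2 → f/2.2 → f/2.5 → f/2.8 → f/3.2 → f/3.5 → f/4 → f/4.5 → f/5 → f/5.6 → f/6.3 → f/7.1.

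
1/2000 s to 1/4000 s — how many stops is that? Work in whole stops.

1 stop

1/2000 → 1/4000 — count the steps: 1 stop.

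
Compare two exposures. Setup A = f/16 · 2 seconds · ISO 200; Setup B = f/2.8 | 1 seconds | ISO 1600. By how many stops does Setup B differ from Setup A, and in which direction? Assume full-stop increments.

7 stops brighter

Aperture: f/16 → f/11 → f/8 → f/5.6 → f/4 → f/2.8 — 5 stops opened up (brighter).
Shutter speed: 2 → 1 — 1 stop faster (darker).
ISO: 200 → 400 → 800 → 1600 — 3 stops raised (brighter).
Net: +5 −1 +3 = +7 stops.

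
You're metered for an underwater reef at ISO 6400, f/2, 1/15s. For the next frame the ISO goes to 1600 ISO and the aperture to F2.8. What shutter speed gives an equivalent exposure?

ISO: 6400 → 3200 → 1600 — 2 stops dropped (darker).
Aperture: f/2 → f/2.8 — 1 stop narrower (darker).
Net change so far: 3 stops darker. Offset with the shutter speed: 1/15 → 1/8 → 1/4 → 1/2.

1/2s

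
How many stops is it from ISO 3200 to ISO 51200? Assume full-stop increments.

3200 → 6400 → 12800 → 25600 → 51200 — count the steps: 4 stops.

4 stops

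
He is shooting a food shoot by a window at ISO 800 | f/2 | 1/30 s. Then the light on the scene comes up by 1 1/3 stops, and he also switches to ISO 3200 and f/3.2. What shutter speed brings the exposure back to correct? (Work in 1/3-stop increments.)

1/125s

Scene light: 1 1/3 stops brighter.
ISO: 800 → 1000 → 1250 → 1600 → 2000 → 2500 → 3200 — 2 stops higher (brighter).
Aperture: f/2 → f/2.2 → f/2.5 → f/2.8 → f/3.2 — 1 1/3 stops stopped down (darker).
Net so far: 2 stops brighter. Shutter speed: 1/30 → 1/40 → 1/50 → 1/60 → 1/80 → 1/100 → 1/125.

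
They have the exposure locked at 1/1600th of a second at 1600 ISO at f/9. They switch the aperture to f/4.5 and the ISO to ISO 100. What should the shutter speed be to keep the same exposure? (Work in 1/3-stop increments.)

1/400s

Aperture: f/9 → f/8 → f/7.1 → f/6.3 → f/5.6 → f/5 → f/4.5 — 2 stops opened up (brighter).
ISO: 1600 → 1250 → 1000 → 800 → 640 → 500 → 400 → 320 → 250 → 200 → 160 → 125 → 100 — 4 stops lower (darker).
Net change so far: 2 stops darker. Offset with the shutter speed: 1/1600 → 1/1250 → 1/1000 → 1/800 → 1/640 → 1/500 → 1/400.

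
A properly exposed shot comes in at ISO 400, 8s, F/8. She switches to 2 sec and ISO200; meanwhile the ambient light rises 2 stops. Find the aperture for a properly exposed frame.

Scene light: 2 stops brighter.
Shutter speed: 8 → 4 → 2 — 2 stops faster (darker).
ISO: 400 → 200 — 1 stop lower (darker).
Net so far: 1 stop darker. Aperture: f/8 → f/5.6.

f/5.6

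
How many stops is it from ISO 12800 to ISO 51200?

12800 → 25600 → 51200 — count the steps: 2 stops.

2 stops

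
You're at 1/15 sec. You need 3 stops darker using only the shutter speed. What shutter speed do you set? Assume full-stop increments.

1/125s

Shutter speed: 1/15 → 1/30 → 1/60 → 1/125 — 3 stops shorter (darker).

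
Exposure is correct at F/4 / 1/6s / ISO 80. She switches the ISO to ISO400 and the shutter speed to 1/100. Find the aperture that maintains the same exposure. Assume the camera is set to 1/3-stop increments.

f/2.2

ISO: 80 → 100 → 125 → 160 → 200 → 250 → 320 → 400 — 2 1/3 stops raised (brighter).
Shutter speed: 1/6 → 1/8 → 1/10 → 1/13 → 1/15 → 1/20 → 1/25 → 1/30 → 1/40 → 1/50 → 1/60 → 1/80 → 1/100 — 4 stops faster (darker).
Net change so far: 1 2/3 stops darker. Offset with the aperture: f/4 → f/3.5 → f/3.2 → f/2.8 → f/2.5 → f/2.2.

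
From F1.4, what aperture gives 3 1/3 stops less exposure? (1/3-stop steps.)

Aperture: f/1.4 → f/1.6 → f/1.8 → f/2 → f/2.2 → f/2.5 → f/2.8 → f/3.2 → f/3.5 → f/4 → f/4.5 — 3 1/3 stops narrower (darker).

f/4.5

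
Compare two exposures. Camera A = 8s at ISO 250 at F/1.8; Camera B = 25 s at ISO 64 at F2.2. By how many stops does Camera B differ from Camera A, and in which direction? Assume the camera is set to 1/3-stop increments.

1 stop darker

Aperture: f/1.8 → f/2 → f/2.2 — 2/3 stop smaller aperture (darker).
Shutter speed: 8 → 10 → 13 → 15 → 20 → 25 — 1 2/3 stops slower (brighter).
ISO: 250 → 200 → 160 → 125 → 100 → 80 → 64 — 2 stops dropped (darker).
Net: −2/3 +1 2/3 −2 = −1 stop.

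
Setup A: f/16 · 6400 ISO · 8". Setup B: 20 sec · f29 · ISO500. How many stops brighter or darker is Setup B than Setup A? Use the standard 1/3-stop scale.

Aperture: f/16 → f/18 → f/20 → f/22 → f/25 → f/29 — 1 2/3 stops narrower (darker).
Shutter speed: 8 → 10 → 13 → 15 → 20 — 1 1/3 stops slower (brighter).
ISO: 6400 → 5000 → 4000 → 3200 → 2500 → 2000 → 1600 → 1250 → 1000 → 800 → 640 → 500 — 3 2/3 stops lower (darker).
Net: −1 2/3 +1 1/3 −3 2/3 = −4 stops.

4 stops darker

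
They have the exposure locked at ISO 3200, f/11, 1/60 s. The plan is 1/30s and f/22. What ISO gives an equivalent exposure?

ISO 6400

Shutter speed: 1/60 → 1/30 — 1 stop slower (brighter).
Aperture: f/11 → f/16 → f/22 — 2 stops stopped down (darker).
Net change so far: 1 stop darker. Offset with the ISO: 3200 → 6400.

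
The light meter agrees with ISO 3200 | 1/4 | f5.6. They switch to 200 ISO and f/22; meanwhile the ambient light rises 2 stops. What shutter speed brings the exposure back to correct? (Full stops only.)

15 s

Scene light: 2 stops brighter.
ISO: 3200 → 1600 → 800 → 400 → 200 — 4 stops lower (darker).
Aperture: f/5.6 → f/8 → f/11 → f/16 → f/22 — 4 stops smaller aperture (darker).
Net so far: 6 stops darker. Shutter speed: 1/4 → 1/2 → 1 → 2 → 4 → 8 → 15.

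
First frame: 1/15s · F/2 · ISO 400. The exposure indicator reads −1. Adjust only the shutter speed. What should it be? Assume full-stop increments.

Underexposed by 1 stop → need 1 stop brighter.
Shutter speed: 1/15 → 1/8.

1/8s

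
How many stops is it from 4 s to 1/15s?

6 stops

4 → 2 → 1 → 1/2 → 1/4 → 1/8 → 1/15 — count the steps: 6 stops.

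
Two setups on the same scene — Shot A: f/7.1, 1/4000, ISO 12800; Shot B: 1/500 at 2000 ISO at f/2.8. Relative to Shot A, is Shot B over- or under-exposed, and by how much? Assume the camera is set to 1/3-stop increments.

Aperture: f/7.1 → f/6.3 → f/5.6 → f/5 → f/4.5 → f/4 → f/3.5 → f/3.2 → f/2.8 — 2 2/3 stops opened up (brighter).
Shutter speed: 1/4000 → 1/3200 → 1/2500 → 1/2000 → 1/1600 → 1/1250 → 1/1000 → 1/800 → 1/640 → 1/500 — 3 stops slower (brighter).
ISO: 12800 → 10000 → 8000 → 6400 → 5000 → 4000 → 3200 → 2500 → 2000 — 2 2/3 stops lower (darker).
Net: +2 2/3 +3 −2 2/3 = +3 stops.

3 stops brighter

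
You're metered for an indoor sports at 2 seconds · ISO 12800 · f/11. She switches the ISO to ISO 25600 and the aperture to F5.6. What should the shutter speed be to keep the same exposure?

1/4s

ISO: 12800 → 25600 — 1 stop raised (brighter).
Aperture: f/11 → f/8 → f/5.6 — 2 stops wider (brighter).
Net change so far: 3 stops brighter. Offset with the shutter speed: 2 → 1 → 1/2 → 1/4.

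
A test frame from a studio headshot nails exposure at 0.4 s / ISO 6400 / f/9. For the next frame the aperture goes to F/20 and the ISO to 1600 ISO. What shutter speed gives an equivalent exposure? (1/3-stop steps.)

8 s

Aperture: f/9 → f/10 → f/11 → f/13 → f/14 → f/16 → f/18 → f/20 — 2 1/3 stops smaller aperture (darker).
ISO: 6400 → 5000 → 4000 → 3200 → 2500 → 2000 → 1600 — 2 stops dropped (darker).
Net change so far: 4 1/3 stops darker. Offset with the shutter speed: 0.4 → 0.5 → 0.6 → 0.8 → 1 → 1.3 → 1.6 → 2 → 2.5 → 3.2 → 4 → 5 → 6 → 8.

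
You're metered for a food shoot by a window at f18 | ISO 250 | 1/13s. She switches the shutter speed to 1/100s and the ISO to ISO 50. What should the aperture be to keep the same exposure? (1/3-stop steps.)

f/2.8

Shutter speed: 1/13 → 1/15 → 1/20 → 1/25 → 1/30 → 1/40 → 1/50 → 1/60 → 1/80 → 1/100 — 3 stops shorter (darker).
ISO: 250 → 200 → 160 → 125 → 100 → 80 → 64 → 50 — 2 1/3 stops lower (darker).
Net change so far: 5 1/3 stops darker. Offset with the aperture: f/18 → f/16 → f/14 → f/13 → f/11 → f/10 → f/9 → f/8 → f/7.1 → f/6.3 → f/5.6 → f/5 → f/4.5 → f/4 → f/3.5 → f/3.2 → f/2.8.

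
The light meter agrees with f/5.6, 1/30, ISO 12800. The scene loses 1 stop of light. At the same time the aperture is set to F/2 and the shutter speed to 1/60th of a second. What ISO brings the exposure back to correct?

Scene light: 1 stop darker.
Aperture: f/5.6 → f/4 → f/2.8 → f/2 — 3 stops wider (brighter).
Shutter speed: 1/30 → 1/60 — 1 stop faster (darker).
Net so far: 1 stop brighter. ISO: 12800 → 6400.

ISO 6400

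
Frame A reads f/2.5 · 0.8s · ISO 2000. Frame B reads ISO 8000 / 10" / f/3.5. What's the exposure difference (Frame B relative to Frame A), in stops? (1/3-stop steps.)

Aperture: f/2.5 → f/2.8 → f/3.2 → f/3.5 — 1 stop smaller aperture (darker).
Shutter speed: 0.8 → 1 → 1.3 → 1.6 → 2 → 2.5 → 3.2 → 4 → 5 → 6 → 8 → 10 — 3 2/3 stops slower (brighter).
ISO: 2000 → 2500 → 3200 → 4000 → 5000 → 6400 → 8000 — 2 stops raised (brighter).
Net: −1 +3 2/3 +2 = +4 2/3 stops.

4 2/3 stops brighter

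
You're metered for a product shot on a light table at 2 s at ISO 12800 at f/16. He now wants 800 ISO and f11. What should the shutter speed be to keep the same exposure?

15 s

ISO: 12800 → 6400 → 3200 → 1600 → 800 — 4 stops dropped (darker).
Aperture: f/16 → f/11 — 1 stop larger aperture (brighter).
Net change so far: 3 stops darker. Offset with the shutter speed: 2 → 4 → 8 → 15.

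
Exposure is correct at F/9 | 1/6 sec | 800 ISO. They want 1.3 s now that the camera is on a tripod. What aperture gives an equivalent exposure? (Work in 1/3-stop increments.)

f/25

Shutter speed: 1/6 → 1/5 → 1/4 → 0.3 → 0.4 → 0.5 → 0.6 → 0.8 → 1 → 1.3 — 3 stops slower (brighter).
Need 3 stops darker from the aperture: f/9 → f/10 → f/11 → f/13 → f/14 → f/16 → f/18 → f/20 → f/22 → f/25.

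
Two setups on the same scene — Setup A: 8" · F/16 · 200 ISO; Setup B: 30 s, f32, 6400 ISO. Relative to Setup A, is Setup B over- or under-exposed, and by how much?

5 stops brighter

Aperture: f/16 → f/22 → f/32 — 2 stops narrower (darker).
Shutter speed: 8 → 15 → 30 — 2 stops longer (brighter).
ISO: 200 → 400 → 800 → 1600 → 3200 → 6400 — 5 stops higher (brighter).
Net: −2 +2 +5 = +5 stops.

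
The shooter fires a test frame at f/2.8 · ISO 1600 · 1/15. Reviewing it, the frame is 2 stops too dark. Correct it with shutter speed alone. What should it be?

Underexposed by 2 stops → need 2 stops brighter.
Shutter speed: 1/15 → 1/8 → 1/4.

1/4s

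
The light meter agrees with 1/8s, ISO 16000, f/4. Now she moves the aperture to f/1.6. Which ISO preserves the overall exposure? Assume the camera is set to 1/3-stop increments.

ISO 2500

Aperture: f/4 → f/3.5 → f/3.2 → f/2.8 → f/2.5 → f/2.2 → f/2 → f/1.8 → f/1.6 — 2 2/3 stops opened up (brighter).
Need 2 2/3 stops darker from the ISO: 16000 → 12800 → 10000 → 8000 → 6400 → 5000 → 4000 → 3200 → 2500.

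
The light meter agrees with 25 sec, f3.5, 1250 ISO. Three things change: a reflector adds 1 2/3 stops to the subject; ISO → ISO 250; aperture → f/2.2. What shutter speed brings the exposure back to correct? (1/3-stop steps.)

15 s

Scene light: 1 2/3 stops brighter.
ISO: 1250 → 1000 → 800 → 640 → 500 → 400 → 320 → 250 — 2 1/3 stops lower (darker).
Aperture: f/3.5 → f/3.2 → f/2.8 → f/2.5 → f/2.2 — 1 1/3 stops opened up (brighter).
Net so far: 2/3 stop brighter. Shutter speed: 25 → 20 → 15.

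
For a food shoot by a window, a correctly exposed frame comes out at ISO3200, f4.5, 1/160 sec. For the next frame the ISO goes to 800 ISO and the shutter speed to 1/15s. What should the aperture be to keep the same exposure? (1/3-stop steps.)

ISO: 3200 → 2500 → 2000 → 1600 → 1250 → 1000 → 800 — 2 stops lower (darker).
Shutter speed: 1/160 → 1/125 → 1/100 → 1/80 → 1/60 → 1/50 → 1/40 → 1/30 → 1/25 → 1/20 → 1/15 — 3 1/3 stops slower (brighter).
Net change so far: 1 1/3 stops brighter. Offset with the aperture: f/4.5 → f/5 → f/5.6 → f/6.3 → f/7.1.

f/7.1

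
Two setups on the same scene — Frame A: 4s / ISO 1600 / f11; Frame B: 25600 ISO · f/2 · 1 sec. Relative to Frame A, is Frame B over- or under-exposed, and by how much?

7 stops brighter

Aperture: f/11 → f/8 → f/5.6 → f/4 → f/2.8 → f/2 — 5 stops opened up (brighter).
Shutter speed: 4 → 2 → 1 — 2 stops shorter (darker).
ISO: 1600 → 3200 → 6400 → 12800 → 25600 — 4 stops raised (brighter).
Net: +5 −2 +4 = +7 stops.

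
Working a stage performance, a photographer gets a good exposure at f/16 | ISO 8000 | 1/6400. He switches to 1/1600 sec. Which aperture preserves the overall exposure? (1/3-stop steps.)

Shutter speed: 1/6400 → 1/5000 → 1/4000 → 1/3200 → 1/2500 → 1/2000 → 1/1600 — 2 stops slower (brighter).
Need 2 stops darker from the aperture: f/16 → f/18 → f/20 → f/22 → f/25 → f/29 → f/32.

f/32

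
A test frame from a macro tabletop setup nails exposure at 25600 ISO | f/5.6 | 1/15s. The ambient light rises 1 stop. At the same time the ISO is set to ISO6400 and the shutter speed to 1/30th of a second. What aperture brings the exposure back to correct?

f/2.8

Scene light: 1 stop brighter.
ISO: 25600 → 12800 → 6400 — 2 stops lower (darker).
Shutter speed: 1/15 → 1/30 — 1 stop faster (darker).
Net so far: 2 stops darker. Aperture: f/5.6 → f/4 → f/2.8.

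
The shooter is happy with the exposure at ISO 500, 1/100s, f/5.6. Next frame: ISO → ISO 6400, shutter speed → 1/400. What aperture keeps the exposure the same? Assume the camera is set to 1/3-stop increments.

ISO: 500 → 640 → 800 → 1000 → 1250 → 1600 → 2000 → 2500 → 3200 → 4000 → 5000 → 6400 — 3 2/3 stops raised (brighter).
Shutter speed: 1/100 → 1/125 → 1/160 → 1/200 → 1/250 → 1/320 → 1/400 — 2 stops shorter (darker).
Net change so far: 1 2/3 stops brighter. Offset with the aperture: f/5.6 → f/6.3 → f/7.1 → f/8 → f/9 → f/10.

f/10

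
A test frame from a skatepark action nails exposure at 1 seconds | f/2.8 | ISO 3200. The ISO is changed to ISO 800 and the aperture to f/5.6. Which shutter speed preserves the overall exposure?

15 s

ISO: 3200 → 1600 → 800 — 2 stops lower (darker).
Aperture: f/2.8 → f/4 → f/5.6 — 2 stops stopped down (darker).
Net change so far: 4 stops darker. Offset with the shutter speed: 1 → 2 → 4 → 8 → 15.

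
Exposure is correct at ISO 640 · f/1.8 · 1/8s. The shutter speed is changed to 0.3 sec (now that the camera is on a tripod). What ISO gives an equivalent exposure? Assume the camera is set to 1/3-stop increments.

ISO 250

Shutter speed: 1/8 → 1/6 → 1/5 → 1/4 → 0.3 — 1 1/3 stops longer (brighter).
Need 1 1/3 stops darker from the ISO: 640 → 500 → 400 → 320 → 250.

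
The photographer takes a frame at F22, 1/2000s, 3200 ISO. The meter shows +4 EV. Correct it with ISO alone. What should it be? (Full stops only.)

ISO 200

Overexposed by 4 stops → need 4 stops darker.
ISO: 3200 → 1600 → 800 → 400 → 200.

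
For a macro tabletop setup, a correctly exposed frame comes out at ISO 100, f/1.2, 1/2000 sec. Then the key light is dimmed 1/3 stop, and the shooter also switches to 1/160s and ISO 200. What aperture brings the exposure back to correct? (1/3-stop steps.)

Scene light: 1/3 stop darker.
Shutter speed: 1/2000 → 1/1600 → 1/1250 → 1/1000 → 1/800 → 1/640 → 1/500 → 1/400 → 1/320 → 1/250 → 1/200 → 1/160 — 3 2/3 stops longer (brighter).
ISO: 100 → 125 → 160 → 200 — 1 stop raised (brighter).
Net so far: 4 1/3 stops brighter. Aperture: f/1.2 → f/1.4 → f/1.6 → f/1.8 → f/2 → f/2.2 → f/2.5 → f/2.8 → f/3.2 → f/3.5 → f/4 → f/4.5 → f/5 → f/5.6.

f/5.6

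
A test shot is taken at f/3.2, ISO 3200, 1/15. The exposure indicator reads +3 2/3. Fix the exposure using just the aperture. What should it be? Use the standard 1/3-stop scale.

f/11

Overexposed by 3 2/3 stops → need 3 2/3 stops darker.
Aperture: f/3.2 → f/3.5 → f/4 → f/4.5 → f/5 → f/5.6 → f/6.3 → f/7.1 → f/8 → f/9 → f/10 → f/11.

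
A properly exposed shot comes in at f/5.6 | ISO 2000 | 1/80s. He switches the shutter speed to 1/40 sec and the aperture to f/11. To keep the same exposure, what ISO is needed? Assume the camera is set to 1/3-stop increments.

Shutter speed: 1/80 → 1/60 → 1/50 → 1/40 — 1 stop slower (brighter).
Aperture: f/5.6 → f/6.3 → f/7.1 → f/8 → f/9 → f/10 → f/11 — 2 stops narrower (darker).
Net change so far: 1 stop darker. Offset with the ISO: 2000 → 2500 → 3200 → 4000.

ISO 4000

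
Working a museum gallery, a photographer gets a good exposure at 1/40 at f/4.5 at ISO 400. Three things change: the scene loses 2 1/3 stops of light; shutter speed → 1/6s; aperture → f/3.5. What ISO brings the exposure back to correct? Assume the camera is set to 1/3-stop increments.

ISO 200

Scene light: 2 1/3 stops darker.
Shutter speed: 1/40 → 1/30 → 1/25 → 1/20 → 1/15 → 1/13 → 1/10 → 1/8 → 1/6 — 2 2/3 stops longer (brighter).
Aperture: f/4.5 → f/4 → f/3.5 — 2/3 stop opened up (brighter).
Net so far: 1 stop brighter. ISO: 400 → 320 → 250 → 200.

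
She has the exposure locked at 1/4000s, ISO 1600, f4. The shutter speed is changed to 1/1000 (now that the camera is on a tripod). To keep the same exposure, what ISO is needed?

ISO 400

Shutter speed: 1/4000 → 1/2000 → 1/1000 — 2 stops slower (brighter).
Need 2 stops darker from the ISO: 1600 → 800 → 400.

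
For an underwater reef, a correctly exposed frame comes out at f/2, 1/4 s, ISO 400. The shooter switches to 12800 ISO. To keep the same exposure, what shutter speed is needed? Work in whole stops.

ISO: 400 → 800 → 1600 → 3200 → 6400 → 12800 — 5 stops raised (brighter).
Need 5 stops darker from the shutter speed: 1/4 → 1/8 → 1/15 → 1/30 → 1/60 → 1/125.

1/125s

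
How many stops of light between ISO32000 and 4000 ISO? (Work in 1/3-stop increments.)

3 stops

32000 → 25600 → 20000 → 16000 → 12800 → 10000 → 8000 → 6400 → 5000 → 4000 — count the steps: 9 third-stops = 3 stops.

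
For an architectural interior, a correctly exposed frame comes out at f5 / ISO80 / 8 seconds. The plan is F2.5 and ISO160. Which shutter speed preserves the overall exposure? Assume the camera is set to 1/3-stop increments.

1 s

Aperture: f/5 → f/4.5 → f/4 → f/3.5 → f/3.2 → f/2.8 → f/2.5 — 2 stops wider (brighter).
ISO: 80 → 100 → 125 → 160 — 1 stop raised (brighter).
Net change so far: 3 stops brighter. Offset with the shutter speed: 8 → 6 → 5 → 4 → 3.2 → 2.5 → 2 → 1.6 → 1.3 → 1.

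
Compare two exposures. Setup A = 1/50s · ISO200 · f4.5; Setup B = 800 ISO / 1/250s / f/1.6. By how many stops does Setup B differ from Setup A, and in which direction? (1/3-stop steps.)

Aperture: f/4.5 → f/4 → f/3.5 → f/3.2 → f/2.8 → f/2.5 → f/2.2 → f/2 → f/1.8 → f/1.6 — 3 stops larger aperture (brighter).
Shutter speed: 1/50 → 1/60 → 1/80 → 1/100 → 1/125 → 1/160 → 1/200 → 1/250 — 2 1/3 stops shorter (darker).
ISO: 200 → 250 → 320 → 400 → 500 → 640 → 800 — 2 stops raised (brighter).
Net: +3 −2 1/3 +2 = +2 2/3 stops.

2 2/3 stops brighter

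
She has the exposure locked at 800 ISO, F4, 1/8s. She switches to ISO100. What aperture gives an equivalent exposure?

ISO: 800 → 400 → 200 → 100 — 3 stops lower (darker).
Need 3 stops brighter from the aperture: f/4 → f/2.8 → f/2 → f/1.4.

f/1.4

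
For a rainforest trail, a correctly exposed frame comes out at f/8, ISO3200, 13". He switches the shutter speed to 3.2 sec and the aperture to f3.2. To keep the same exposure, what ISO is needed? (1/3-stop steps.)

ISO 2000

Shutter speed: 13 → 10 → 8 → 6 → 5 → 4 → 3.2 — 2 stops shorter (darker).
Aperture: f/8 → f/7.1 → f/6.3 → f/5.6 → f/5 → f/4.5 → f/4 → f/3.5 → f/3.2 — 2 2/3 stops larger aperture (brighter).
Net change so far: 2/3 stop brighter. Offset with the ISO: 3200 → 2500 → 2000.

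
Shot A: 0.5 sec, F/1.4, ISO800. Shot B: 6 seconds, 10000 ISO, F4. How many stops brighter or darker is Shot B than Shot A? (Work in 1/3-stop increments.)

Aperture: f/1.4 → f/1.6 → f/1.8 → f/2 → f/2.2 → f/2.5 → f/2.8 → f/3.2 → f/3.5 → f/4 — 3 stops stopped down (darker).
Shutter speed: 0.5 → 0.6 → 0.8 → 1 → 1.3 → 1.6 → 2 → 2.5 → 3.2 → 4 → 5 → 6 — 3 2/3 stops longer (brighter).
ISO: 800 → 1000 → 1250 → 1600 → 2000 → 2500 → 3200 → 4000 → 5000 → 6400 → 8000 → 10000 — 3 2/3 stops higher (brighter).
Net: −3 +3 2/3 +3 2/3 = +4 1/3 stops.

4 1/3 stops brighter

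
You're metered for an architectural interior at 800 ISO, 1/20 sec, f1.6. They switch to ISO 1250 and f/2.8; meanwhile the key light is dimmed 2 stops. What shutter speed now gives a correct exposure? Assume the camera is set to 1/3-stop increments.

0.4 s

Scene light: 2 stops darker.
ISO: 800 → 1000 → 1250 — 2/3 stop raised (brighter).
Aperture: f/1.6 → f/1.8 → f/2 → f/2.2 → f/2.5 → f/2.8 — 1 2/3 stops smaller aperture (darker).
Net so far: 3 stops darker. Shutter speed: 1/20 → 1/15 → 1/13 → 1/10 → 1/8 → 1/6 → 1/5 → 1/4 → 0.3 → 0.4.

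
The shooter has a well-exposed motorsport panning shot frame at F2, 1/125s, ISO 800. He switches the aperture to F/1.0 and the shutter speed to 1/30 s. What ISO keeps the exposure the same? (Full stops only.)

Aperture: f/2 → f/1.4 → f/1.0 — 2 stops wider (brighter).
Shutter speed: 1/125 → 1/60 → 1/30 — 2 stops slower (brighter).
Net change so far: 4 stops brighter. Offset with the ISO: 800 → 400 → 200 → 100 → 50.

ISO 50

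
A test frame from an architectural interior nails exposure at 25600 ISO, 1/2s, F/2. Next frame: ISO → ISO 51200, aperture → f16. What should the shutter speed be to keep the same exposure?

15 s

ISO: 25600 → 51200 — 1 stop higher (brighter).
Aperture: f/2 → f/2.8 → f/4 → f/5.6 → f/8 → f/11 → f/16 — 6 stops smaller aperture (darker).
Net change so far: 5 stops darker. Offset with the shutter speed: 1/2 → 1 → 2 → 4 → 8 → 15.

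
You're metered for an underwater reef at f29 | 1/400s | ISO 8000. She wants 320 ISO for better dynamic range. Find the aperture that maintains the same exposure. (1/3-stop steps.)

f/5.6

ISO: 8000 → 6400 → 5000 → 4000 → 3200 → 2500 → 2000 → 1600 → 1250 → 1000 → 800 → 640 → 500 → 400 → 320 — 4 2/3 stops dropped (darker).
Need 4 2/3 stops brighter from the aperture: f/29 → f/25 → f/22 → f/20 → f/18 → f/16 → f/14 → f/13 → f/11 → f/10 → f/9 → f/8 → f/7.1 → f/6.3 → f/5.6.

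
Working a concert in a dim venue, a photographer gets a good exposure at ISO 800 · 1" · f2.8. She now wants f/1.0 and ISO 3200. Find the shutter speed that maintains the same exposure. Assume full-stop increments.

1/30s

Aperture: f/2.8 → f/2 → f/1.4 → f/1.0 — 3 stops wider (brighter).
ISO: 800 → 1600 → 3200 — 2 stops higher (brighter).
Net change so far: 5 stops brighter. Offset with the shutter speed: 1 → 1/2 → 1/4 → 1/8 → 1/15 → 1/30.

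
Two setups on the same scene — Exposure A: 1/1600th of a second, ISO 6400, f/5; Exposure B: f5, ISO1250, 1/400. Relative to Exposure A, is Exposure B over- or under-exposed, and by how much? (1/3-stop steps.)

Aperture: unchanged.
Shutter speed: 1/1600 → 1/1250 → 1/1000 → 1/800 → 1/640 → 1/500 → 1/400 — 2 stops longer (brighter).
ISO: 6400 → 5000 → 4000 → 3200 → 2500 → 2000 → 1600 → 1250 — 2 1/3 stops lower (darker).
Net: +2 −2 1/3 = −1/3 stops.

1/3 stop darker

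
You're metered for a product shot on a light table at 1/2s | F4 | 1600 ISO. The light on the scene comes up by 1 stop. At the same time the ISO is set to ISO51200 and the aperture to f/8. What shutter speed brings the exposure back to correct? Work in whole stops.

1/30s

Scene light: 1 stop brighter.
ISO: 1600 → 3200 → 6400 → 12800 → 25600 → 51200 — 5 stops higher (brighter).
Aperture: f/4 → f/5.6 → f/8 — 2 stops stopped down (darker).
Net so far: 4 stops brighter. Shutter speed: 1/2 → 1/4 → 1/8 → 1/15 → 1/30.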